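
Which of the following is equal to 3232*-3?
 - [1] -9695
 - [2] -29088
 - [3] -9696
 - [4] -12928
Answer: 3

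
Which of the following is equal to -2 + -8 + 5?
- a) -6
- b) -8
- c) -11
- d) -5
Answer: d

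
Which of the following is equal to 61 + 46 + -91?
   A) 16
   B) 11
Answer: A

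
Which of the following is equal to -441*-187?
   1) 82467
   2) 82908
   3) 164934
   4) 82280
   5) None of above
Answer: 1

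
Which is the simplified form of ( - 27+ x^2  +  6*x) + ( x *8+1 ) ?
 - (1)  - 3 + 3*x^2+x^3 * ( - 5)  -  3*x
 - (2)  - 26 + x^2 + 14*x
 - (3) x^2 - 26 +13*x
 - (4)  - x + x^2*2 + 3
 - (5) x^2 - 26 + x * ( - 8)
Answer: 2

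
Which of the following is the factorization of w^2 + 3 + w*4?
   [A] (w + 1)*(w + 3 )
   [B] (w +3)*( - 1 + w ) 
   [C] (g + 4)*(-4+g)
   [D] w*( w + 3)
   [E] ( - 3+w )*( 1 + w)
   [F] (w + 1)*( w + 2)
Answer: A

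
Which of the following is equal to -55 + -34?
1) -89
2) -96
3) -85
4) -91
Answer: 1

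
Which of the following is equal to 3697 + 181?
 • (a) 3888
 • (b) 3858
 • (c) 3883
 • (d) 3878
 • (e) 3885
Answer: d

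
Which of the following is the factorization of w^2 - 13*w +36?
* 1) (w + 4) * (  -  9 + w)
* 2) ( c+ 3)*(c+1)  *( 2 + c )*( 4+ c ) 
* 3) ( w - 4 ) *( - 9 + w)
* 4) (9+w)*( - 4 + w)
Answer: 3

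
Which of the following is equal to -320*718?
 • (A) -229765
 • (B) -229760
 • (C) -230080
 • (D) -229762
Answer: B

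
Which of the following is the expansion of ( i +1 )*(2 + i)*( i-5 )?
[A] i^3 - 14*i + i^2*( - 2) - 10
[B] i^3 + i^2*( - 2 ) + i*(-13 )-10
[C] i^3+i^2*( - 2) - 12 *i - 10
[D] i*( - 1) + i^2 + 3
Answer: B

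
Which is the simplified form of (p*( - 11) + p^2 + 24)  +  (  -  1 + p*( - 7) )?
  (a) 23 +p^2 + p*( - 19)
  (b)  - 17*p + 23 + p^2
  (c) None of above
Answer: c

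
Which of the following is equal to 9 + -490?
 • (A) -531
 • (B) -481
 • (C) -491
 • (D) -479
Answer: B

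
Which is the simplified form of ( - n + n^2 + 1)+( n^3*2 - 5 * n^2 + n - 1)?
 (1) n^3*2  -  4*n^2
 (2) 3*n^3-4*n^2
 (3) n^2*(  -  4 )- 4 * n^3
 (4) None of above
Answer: 1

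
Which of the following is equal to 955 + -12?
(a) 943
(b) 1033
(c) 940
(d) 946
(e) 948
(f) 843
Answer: a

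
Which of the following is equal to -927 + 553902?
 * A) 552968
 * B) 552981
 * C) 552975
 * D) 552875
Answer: C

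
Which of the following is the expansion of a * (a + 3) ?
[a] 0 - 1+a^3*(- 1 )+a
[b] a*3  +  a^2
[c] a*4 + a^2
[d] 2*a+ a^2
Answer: b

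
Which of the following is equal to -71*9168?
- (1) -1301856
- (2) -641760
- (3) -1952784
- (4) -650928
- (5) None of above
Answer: 4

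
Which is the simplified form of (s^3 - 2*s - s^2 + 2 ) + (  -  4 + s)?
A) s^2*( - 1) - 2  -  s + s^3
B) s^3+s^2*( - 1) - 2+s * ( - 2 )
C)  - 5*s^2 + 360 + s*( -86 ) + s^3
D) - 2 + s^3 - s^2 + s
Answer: A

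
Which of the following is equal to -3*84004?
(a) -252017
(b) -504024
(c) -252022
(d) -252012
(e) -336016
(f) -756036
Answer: d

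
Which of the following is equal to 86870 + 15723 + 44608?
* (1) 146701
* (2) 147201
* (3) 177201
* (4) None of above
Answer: 2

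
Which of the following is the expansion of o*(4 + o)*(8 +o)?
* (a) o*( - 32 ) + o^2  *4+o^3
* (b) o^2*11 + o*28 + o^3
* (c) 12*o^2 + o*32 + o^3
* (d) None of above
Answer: c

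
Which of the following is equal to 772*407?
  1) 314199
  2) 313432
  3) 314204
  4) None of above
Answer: 3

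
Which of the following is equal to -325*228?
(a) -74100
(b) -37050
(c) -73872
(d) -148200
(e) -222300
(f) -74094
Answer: a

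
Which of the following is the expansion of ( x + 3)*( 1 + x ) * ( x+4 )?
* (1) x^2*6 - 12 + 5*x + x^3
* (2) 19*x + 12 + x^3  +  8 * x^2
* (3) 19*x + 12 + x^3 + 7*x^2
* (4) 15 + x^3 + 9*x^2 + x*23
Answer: 2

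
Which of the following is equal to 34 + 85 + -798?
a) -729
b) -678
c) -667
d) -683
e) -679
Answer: e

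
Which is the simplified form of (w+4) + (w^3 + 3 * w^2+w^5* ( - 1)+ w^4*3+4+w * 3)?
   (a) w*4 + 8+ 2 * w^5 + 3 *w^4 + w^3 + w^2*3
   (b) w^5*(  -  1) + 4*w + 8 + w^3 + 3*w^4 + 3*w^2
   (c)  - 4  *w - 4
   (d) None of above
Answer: b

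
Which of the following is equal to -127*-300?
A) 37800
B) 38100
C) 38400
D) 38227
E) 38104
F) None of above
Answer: B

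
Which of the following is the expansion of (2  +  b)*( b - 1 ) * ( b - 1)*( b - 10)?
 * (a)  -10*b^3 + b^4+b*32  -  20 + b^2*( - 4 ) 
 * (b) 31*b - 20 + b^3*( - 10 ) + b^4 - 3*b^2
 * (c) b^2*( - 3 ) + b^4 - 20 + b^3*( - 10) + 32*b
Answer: c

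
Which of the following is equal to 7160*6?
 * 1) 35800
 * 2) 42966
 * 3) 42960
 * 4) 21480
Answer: 3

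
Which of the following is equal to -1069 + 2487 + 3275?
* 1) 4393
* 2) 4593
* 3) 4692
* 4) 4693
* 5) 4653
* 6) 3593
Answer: 4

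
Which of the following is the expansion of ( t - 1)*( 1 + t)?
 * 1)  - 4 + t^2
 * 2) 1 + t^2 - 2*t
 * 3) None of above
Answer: 3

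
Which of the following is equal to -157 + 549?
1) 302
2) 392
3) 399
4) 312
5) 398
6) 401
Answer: 2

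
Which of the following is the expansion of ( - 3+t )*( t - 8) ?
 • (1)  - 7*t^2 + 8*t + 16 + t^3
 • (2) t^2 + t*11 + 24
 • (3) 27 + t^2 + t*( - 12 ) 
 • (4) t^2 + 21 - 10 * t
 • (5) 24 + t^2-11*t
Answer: 5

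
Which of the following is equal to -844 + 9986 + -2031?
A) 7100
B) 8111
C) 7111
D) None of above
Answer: C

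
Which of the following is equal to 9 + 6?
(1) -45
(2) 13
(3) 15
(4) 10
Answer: 3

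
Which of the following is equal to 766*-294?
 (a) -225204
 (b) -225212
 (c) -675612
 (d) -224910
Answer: a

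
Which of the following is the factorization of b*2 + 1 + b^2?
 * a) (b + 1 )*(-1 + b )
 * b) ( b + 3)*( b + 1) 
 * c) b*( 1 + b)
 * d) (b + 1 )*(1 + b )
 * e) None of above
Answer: d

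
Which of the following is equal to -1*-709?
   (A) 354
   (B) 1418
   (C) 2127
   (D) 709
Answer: D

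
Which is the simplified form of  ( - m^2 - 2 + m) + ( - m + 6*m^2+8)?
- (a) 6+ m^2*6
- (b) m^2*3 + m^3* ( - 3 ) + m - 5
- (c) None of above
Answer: c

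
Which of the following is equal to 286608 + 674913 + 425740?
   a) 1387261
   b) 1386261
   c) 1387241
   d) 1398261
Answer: a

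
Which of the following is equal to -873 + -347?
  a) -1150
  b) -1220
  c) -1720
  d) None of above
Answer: b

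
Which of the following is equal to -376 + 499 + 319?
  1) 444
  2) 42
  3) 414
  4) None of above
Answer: 4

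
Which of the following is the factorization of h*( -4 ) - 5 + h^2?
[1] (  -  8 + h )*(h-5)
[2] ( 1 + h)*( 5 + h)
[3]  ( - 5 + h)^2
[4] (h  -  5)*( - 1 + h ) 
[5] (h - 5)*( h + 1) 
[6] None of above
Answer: 5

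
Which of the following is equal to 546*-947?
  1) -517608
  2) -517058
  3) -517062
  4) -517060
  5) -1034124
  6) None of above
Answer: 3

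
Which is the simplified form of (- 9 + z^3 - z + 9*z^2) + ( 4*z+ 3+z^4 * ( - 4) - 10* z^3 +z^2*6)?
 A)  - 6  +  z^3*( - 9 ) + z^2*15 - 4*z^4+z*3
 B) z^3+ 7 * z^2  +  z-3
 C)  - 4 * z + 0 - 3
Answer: A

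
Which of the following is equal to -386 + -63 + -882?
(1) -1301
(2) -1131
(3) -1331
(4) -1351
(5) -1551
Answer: 3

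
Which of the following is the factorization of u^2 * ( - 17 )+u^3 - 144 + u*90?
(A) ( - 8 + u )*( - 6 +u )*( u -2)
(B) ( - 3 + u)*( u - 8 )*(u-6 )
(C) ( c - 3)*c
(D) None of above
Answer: B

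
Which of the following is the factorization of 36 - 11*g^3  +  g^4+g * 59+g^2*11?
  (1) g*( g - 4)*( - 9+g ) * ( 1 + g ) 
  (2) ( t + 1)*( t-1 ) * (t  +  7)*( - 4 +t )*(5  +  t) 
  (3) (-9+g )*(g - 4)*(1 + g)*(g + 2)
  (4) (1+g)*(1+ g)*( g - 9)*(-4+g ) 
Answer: 4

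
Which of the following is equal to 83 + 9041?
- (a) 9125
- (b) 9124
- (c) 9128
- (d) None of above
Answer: b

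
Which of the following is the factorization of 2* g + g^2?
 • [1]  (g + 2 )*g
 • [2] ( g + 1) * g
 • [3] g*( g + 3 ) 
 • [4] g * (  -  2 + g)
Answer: 1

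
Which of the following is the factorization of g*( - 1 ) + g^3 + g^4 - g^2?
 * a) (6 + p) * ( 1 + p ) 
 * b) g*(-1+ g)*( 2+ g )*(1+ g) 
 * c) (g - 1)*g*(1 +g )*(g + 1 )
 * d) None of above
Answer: c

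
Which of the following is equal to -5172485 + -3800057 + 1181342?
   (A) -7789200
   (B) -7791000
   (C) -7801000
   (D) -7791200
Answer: D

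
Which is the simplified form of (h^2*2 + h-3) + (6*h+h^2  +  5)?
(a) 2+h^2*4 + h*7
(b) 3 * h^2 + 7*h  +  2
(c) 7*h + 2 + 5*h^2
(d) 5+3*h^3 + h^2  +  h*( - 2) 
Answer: b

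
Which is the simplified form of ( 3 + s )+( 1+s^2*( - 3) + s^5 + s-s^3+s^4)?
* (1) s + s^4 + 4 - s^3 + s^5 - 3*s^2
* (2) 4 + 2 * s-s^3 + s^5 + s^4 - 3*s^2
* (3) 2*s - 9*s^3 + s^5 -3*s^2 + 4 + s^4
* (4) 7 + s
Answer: 2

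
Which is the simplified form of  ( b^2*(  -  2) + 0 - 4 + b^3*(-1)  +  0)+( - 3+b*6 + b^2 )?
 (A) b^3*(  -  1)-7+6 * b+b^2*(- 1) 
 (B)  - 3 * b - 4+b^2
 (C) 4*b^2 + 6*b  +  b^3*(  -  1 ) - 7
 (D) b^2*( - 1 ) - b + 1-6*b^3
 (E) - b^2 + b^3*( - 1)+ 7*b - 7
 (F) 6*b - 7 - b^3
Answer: A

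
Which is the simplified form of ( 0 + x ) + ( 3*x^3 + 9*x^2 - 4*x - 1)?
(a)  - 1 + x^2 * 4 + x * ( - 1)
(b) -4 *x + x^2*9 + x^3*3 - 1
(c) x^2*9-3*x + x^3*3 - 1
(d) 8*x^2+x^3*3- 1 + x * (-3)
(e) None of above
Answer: c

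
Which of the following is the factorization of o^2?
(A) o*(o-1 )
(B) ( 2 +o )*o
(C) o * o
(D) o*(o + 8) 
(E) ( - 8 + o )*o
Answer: C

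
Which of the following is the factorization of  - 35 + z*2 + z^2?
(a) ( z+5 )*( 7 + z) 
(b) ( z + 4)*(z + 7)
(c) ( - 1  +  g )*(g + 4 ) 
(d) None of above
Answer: d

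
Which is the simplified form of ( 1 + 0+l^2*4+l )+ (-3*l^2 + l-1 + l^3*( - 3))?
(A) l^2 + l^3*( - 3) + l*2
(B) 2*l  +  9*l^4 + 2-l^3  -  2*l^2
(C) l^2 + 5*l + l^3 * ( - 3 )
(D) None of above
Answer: A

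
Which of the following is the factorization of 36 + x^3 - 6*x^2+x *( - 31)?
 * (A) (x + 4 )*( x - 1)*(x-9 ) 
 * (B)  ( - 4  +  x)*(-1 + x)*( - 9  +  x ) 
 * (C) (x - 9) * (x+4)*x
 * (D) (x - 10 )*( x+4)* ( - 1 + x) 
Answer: A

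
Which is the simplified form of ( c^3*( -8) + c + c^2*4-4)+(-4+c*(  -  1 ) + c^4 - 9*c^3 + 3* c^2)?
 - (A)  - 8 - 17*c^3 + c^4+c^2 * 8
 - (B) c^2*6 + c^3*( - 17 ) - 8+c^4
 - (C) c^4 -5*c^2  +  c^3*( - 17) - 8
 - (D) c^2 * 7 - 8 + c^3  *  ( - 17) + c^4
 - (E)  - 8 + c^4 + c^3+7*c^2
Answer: D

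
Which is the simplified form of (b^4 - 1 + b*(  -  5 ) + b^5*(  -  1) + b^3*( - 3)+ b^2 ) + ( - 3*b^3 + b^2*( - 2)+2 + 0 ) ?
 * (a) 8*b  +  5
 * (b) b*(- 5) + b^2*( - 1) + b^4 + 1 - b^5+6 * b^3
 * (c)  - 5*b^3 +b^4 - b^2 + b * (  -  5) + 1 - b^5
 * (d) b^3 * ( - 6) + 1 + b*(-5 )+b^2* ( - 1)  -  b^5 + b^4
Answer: d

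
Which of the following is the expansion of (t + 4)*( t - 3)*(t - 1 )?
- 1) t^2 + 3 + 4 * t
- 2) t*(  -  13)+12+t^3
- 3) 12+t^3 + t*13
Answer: 2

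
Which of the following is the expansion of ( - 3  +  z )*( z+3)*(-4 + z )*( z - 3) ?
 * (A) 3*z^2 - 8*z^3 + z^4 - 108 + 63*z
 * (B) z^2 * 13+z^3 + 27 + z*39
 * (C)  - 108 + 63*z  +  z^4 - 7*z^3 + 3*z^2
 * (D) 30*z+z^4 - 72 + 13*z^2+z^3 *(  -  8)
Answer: C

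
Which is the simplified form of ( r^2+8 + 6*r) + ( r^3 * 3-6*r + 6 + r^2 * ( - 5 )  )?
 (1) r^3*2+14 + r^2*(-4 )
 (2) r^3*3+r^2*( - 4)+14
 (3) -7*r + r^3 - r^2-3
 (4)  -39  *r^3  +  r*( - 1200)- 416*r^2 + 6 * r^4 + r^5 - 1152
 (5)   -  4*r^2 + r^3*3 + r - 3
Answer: 2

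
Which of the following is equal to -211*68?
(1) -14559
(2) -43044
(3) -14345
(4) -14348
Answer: 4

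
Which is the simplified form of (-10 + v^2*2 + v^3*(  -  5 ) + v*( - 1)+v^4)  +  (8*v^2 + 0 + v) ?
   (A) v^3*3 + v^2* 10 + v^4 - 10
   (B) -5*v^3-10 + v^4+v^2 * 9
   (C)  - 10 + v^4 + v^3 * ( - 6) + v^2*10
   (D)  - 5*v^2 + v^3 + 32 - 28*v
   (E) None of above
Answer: E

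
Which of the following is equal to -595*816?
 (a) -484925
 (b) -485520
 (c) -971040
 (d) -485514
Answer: b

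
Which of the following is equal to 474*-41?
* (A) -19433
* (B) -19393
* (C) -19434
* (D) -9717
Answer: C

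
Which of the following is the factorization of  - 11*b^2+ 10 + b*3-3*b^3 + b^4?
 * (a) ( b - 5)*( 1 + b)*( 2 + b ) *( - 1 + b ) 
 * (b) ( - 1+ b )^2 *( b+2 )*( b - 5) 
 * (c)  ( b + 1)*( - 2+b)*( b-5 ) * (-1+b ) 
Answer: a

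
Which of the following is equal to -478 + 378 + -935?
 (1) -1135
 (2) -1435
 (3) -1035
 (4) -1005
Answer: 3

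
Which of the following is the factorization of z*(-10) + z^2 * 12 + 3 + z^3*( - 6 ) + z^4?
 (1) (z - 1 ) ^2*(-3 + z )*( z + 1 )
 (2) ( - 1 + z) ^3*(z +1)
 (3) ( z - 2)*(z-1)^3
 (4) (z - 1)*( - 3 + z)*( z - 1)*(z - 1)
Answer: 4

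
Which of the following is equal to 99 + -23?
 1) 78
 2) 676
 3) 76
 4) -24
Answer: 3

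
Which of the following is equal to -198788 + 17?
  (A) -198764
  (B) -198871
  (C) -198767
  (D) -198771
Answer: D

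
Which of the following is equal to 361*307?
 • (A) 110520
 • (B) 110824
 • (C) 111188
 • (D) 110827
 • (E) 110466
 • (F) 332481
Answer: D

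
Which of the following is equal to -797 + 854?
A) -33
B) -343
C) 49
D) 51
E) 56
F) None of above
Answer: F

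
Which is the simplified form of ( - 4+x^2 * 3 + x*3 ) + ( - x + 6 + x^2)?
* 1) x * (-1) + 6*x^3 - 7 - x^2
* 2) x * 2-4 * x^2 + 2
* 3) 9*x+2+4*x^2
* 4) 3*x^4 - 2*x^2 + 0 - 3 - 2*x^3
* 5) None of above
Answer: 5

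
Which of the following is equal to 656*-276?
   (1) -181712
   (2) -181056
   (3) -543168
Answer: 2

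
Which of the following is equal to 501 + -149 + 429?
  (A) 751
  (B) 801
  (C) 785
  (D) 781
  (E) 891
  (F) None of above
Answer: D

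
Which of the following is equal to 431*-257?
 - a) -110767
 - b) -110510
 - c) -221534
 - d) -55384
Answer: a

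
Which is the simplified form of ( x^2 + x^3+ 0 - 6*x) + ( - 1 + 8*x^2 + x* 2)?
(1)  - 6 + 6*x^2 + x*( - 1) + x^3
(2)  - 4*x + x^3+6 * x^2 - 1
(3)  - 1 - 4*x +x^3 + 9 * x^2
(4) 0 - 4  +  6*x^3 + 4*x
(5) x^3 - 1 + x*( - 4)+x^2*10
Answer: 3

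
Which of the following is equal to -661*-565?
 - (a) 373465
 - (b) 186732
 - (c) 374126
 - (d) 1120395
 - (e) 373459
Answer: a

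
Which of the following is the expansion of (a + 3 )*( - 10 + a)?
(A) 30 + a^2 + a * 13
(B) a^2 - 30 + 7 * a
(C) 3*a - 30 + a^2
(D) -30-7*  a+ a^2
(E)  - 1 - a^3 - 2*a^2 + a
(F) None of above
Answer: D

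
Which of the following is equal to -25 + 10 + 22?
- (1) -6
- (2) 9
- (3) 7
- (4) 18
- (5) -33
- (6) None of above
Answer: 3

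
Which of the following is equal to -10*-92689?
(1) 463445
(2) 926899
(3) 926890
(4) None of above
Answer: 3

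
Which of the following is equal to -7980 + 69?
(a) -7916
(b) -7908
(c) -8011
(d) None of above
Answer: d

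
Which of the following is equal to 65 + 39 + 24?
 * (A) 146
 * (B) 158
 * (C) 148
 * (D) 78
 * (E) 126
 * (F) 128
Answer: F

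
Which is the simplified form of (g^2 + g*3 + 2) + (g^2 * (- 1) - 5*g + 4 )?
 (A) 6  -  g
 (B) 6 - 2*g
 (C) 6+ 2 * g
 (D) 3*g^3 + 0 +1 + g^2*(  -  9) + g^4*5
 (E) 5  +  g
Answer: B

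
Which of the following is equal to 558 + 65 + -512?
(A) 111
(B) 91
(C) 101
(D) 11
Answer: A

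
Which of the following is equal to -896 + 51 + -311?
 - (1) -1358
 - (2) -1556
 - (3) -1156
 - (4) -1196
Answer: 3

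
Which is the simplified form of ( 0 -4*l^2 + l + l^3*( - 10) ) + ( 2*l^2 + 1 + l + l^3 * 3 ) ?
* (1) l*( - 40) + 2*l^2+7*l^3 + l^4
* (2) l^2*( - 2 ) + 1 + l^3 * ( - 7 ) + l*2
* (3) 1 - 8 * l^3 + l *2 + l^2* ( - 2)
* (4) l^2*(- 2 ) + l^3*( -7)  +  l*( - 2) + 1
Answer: 2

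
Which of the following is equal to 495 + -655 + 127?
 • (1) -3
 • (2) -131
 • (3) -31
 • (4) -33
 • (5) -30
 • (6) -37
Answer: 4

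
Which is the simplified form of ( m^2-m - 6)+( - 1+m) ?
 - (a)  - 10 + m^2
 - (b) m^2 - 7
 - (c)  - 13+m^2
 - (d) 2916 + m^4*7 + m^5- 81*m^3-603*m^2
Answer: b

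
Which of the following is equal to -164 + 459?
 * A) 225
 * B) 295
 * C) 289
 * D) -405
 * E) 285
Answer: B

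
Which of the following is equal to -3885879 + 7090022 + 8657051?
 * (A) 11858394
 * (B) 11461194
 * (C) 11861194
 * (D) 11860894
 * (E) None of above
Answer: C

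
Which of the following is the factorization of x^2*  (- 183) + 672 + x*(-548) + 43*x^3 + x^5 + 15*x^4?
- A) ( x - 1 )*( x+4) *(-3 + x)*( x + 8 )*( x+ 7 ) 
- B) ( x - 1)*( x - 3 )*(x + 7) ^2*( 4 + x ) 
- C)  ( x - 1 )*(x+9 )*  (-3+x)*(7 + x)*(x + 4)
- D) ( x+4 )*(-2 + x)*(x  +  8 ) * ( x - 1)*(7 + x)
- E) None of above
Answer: A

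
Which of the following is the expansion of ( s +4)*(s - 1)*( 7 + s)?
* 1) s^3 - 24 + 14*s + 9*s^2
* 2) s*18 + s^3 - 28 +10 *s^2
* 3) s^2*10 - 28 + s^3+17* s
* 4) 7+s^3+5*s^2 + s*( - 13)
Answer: 3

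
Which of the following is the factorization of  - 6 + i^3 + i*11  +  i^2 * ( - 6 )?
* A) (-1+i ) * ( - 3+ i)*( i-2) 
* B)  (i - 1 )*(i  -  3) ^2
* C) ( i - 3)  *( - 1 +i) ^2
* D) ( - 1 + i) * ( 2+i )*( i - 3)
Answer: A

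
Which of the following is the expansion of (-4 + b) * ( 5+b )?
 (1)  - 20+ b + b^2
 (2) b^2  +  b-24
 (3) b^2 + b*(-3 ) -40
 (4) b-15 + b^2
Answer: 1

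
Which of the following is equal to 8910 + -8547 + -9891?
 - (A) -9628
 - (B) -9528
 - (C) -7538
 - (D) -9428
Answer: B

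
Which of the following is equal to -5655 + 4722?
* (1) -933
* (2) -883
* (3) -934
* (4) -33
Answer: 1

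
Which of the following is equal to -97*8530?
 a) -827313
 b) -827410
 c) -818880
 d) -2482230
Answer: b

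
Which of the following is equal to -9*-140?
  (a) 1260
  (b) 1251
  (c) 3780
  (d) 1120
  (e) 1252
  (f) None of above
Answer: a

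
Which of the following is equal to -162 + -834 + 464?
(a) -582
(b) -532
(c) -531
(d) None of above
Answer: b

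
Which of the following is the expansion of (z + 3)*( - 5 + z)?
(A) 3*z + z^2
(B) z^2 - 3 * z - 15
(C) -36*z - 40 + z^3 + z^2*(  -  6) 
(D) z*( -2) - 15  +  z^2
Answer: D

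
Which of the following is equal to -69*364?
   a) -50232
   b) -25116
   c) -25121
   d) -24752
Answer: b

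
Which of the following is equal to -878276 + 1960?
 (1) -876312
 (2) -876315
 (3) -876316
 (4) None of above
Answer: 3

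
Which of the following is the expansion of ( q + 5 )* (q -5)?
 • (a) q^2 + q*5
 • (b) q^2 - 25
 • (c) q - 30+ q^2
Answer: b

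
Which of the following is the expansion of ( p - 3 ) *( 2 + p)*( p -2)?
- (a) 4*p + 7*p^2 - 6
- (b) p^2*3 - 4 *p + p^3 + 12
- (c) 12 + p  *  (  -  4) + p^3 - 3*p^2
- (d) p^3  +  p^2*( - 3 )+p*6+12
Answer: c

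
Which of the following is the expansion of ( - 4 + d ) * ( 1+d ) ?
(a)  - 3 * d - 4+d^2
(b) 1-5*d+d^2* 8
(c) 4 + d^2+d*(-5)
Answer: a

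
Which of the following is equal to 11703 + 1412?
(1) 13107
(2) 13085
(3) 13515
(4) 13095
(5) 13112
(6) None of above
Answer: 6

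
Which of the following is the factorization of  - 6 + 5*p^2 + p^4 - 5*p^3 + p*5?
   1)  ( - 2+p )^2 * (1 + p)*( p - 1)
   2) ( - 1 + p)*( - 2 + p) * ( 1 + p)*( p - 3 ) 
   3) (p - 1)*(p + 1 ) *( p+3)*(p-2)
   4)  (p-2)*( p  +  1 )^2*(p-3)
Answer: 2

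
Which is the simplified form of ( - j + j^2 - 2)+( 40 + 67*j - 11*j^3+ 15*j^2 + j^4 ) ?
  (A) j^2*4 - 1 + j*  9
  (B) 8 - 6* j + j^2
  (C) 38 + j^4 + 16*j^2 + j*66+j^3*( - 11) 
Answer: C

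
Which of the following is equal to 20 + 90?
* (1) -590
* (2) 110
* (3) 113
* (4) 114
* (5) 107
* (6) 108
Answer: 2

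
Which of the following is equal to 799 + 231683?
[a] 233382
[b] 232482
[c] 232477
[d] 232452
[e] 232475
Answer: b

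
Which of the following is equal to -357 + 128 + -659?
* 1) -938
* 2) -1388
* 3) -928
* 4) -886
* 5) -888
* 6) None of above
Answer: 5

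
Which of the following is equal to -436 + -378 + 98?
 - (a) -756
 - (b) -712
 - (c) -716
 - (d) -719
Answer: c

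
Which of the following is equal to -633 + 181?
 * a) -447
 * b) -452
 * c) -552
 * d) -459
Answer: b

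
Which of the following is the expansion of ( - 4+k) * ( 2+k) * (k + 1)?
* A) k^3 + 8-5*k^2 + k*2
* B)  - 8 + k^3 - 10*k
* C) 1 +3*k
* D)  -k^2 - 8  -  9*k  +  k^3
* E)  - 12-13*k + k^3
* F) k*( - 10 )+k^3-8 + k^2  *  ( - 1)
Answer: F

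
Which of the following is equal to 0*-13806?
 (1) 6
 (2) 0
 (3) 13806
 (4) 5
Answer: 2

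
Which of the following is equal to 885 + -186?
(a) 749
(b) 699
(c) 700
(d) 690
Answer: b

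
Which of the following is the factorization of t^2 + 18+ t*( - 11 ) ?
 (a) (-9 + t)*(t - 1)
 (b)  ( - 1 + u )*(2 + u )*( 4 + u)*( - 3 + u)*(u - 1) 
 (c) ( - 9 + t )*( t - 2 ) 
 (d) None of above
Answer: c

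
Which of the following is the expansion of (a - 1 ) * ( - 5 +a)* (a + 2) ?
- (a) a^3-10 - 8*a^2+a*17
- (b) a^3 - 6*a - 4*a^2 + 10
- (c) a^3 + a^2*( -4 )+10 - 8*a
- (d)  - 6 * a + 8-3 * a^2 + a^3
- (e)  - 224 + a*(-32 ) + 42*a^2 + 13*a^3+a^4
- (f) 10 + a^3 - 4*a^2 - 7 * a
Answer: f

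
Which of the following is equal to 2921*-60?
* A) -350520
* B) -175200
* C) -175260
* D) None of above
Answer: C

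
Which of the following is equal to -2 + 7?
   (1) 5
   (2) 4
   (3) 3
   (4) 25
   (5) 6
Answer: 1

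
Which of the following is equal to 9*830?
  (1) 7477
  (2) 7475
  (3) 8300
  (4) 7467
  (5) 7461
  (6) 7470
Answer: 6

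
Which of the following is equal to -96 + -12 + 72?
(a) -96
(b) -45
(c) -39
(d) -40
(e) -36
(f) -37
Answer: e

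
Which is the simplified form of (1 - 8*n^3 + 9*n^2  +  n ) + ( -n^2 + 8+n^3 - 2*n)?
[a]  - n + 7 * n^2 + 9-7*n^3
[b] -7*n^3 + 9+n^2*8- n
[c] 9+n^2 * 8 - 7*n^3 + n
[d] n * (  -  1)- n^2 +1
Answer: b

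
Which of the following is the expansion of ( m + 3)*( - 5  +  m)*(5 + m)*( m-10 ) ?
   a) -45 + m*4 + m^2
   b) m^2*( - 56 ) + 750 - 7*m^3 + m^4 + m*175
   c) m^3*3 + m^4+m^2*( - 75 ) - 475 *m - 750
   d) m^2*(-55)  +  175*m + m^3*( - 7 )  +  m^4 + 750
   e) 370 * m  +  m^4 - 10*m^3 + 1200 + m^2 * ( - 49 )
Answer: d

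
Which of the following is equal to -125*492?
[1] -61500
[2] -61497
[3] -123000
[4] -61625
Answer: 1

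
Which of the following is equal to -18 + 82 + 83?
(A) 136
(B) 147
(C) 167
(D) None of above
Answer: B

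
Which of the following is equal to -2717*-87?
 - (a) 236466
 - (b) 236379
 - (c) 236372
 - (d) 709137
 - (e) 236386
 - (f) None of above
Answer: b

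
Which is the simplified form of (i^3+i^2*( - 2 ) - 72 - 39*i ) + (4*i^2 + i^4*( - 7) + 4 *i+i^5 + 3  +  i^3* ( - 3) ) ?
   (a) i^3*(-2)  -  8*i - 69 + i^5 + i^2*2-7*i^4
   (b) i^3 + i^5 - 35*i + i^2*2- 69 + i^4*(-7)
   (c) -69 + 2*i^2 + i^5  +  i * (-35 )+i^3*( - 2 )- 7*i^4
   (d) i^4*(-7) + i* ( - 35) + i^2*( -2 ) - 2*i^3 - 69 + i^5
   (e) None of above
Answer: c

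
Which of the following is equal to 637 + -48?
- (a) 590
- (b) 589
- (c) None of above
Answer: b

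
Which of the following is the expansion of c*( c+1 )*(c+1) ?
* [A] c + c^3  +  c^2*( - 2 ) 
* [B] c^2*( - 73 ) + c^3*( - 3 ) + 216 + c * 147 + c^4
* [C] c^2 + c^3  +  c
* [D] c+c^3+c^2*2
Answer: D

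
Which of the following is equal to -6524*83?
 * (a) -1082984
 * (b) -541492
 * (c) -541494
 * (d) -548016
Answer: b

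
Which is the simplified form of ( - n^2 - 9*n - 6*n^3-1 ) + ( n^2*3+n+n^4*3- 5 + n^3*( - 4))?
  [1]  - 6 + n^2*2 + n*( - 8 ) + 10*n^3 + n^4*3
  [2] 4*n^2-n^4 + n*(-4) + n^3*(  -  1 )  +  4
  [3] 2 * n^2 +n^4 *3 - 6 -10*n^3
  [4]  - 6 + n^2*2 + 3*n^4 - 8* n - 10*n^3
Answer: 4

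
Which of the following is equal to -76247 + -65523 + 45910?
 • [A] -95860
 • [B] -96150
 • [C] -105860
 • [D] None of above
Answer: A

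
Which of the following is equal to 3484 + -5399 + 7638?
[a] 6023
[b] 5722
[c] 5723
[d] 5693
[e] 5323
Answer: c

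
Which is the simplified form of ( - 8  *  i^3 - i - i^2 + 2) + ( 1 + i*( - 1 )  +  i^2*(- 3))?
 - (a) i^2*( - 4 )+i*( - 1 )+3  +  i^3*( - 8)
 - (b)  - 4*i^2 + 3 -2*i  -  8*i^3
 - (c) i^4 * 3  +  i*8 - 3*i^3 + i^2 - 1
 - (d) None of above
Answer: b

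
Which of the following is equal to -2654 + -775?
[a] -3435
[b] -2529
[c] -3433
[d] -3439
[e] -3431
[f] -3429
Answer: f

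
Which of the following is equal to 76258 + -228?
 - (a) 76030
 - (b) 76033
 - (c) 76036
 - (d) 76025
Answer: a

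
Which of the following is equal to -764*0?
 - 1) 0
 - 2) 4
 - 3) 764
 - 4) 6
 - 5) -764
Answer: 1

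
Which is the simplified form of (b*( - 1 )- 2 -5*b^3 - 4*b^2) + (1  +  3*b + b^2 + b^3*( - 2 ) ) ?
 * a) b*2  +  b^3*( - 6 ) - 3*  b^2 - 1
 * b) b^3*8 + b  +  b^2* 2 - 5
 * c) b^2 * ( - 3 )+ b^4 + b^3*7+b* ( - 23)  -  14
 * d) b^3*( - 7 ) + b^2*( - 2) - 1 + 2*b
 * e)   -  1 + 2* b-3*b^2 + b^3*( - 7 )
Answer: e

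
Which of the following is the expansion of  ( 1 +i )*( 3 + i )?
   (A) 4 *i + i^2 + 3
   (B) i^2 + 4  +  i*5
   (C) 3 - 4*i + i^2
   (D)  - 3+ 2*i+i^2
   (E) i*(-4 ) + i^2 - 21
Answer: A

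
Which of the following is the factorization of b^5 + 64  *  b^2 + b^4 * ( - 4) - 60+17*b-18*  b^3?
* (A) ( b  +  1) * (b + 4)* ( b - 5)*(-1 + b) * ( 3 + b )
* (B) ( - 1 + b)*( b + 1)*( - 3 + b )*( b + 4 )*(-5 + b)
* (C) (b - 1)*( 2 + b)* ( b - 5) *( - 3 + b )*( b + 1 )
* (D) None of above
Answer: B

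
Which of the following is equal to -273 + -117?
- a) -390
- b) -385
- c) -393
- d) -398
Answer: a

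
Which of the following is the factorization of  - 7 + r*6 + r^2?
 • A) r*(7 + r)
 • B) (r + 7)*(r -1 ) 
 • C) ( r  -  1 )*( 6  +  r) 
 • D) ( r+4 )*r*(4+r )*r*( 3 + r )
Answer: B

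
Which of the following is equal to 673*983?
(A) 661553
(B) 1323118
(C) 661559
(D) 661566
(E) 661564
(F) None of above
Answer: C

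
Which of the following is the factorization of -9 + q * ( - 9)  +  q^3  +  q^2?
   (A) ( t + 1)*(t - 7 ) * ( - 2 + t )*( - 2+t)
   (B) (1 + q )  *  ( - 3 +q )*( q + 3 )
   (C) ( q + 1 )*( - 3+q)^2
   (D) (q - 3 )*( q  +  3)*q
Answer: B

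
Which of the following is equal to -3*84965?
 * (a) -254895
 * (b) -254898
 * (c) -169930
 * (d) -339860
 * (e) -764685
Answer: a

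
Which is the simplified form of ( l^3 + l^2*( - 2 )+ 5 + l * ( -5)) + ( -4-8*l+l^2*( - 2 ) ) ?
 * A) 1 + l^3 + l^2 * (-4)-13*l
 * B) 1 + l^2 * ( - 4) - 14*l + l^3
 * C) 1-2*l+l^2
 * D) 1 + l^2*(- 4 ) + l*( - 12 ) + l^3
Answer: A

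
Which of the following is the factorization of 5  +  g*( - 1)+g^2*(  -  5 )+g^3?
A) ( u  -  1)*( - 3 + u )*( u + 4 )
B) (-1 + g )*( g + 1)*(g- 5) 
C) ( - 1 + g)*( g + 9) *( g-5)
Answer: B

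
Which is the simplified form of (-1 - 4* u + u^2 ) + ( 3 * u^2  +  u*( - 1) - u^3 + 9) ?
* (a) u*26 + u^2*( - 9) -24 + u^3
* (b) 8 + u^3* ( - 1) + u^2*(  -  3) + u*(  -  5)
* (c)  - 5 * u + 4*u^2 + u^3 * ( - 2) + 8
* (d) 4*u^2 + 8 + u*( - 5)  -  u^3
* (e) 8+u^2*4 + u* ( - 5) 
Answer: d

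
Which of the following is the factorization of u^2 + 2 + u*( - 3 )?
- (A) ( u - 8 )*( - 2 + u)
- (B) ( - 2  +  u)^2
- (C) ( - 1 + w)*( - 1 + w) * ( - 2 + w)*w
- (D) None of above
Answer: D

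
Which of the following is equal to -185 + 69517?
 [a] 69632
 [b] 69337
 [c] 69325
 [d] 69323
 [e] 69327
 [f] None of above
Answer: f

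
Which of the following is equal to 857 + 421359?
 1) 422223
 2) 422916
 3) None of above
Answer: 3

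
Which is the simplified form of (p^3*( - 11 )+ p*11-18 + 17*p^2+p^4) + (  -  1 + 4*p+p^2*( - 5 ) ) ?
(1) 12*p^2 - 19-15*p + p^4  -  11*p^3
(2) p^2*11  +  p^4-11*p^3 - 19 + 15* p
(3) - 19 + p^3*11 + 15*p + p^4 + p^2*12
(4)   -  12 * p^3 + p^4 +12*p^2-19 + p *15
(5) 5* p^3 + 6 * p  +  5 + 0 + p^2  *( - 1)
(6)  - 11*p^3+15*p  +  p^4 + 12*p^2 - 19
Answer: 6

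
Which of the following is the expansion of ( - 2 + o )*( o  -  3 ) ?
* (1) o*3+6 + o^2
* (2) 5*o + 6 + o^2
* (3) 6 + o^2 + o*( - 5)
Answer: 3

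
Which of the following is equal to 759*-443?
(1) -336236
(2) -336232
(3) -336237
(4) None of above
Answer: 3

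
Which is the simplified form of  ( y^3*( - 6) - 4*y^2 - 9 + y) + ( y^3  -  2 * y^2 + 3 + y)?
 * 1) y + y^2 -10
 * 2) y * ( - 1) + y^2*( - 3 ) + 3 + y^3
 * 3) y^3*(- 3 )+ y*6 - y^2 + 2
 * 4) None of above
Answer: 4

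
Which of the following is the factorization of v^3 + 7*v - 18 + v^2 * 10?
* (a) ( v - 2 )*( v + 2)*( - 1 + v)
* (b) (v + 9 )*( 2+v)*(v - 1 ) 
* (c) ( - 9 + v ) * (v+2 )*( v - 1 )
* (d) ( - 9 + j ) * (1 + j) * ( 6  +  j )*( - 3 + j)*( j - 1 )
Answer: b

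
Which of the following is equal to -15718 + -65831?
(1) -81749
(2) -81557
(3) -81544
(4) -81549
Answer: 4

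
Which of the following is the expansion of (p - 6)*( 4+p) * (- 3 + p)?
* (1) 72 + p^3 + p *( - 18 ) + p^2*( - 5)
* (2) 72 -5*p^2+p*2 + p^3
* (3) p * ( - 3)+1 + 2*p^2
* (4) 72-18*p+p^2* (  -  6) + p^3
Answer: 1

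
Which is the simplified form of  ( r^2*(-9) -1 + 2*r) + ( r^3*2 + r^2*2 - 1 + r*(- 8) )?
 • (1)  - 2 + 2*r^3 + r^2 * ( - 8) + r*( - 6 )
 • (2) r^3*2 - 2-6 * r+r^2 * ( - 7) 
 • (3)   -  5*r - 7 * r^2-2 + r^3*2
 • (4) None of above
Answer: 2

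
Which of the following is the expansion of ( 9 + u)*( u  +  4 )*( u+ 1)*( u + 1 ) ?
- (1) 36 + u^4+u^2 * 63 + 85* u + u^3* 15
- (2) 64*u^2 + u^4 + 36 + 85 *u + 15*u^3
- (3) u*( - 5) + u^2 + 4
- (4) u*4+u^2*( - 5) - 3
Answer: 1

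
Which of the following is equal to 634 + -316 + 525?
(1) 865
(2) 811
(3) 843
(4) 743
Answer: 3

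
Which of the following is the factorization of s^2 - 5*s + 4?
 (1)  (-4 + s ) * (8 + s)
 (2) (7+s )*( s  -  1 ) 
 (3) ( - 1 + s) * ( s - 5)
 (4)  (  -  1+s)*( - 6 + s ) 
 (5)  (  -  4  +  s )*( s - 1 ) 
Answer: 5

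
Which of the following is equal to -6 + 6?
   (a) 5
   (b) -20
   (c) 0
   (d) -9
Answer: c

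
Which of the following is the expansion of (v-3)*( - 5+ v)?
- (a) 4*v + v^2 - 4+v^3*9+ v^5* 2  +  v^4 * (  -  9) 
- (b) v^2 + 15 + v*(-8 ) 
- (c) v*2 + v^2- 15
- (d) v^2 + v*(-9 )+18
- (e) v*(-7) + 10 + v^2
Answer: b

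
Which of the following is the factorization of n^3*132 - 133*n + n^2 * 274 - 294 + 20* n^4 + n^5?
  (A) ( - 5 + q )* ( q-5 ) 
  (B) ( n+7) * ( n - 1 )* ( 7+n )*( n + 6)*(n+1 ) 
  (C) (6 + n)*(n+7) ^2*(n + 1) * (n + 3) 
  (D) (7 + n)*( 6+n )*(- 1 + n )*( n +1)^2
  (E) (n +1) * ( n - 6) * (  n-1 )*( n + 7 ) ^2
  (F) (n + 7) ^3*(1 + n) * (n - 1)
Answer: B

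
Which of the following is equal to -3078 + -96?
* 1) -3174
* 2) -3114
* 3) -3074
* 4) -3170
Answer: 1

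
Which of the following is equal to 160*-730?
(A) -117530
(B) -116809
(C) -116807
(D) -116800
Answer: D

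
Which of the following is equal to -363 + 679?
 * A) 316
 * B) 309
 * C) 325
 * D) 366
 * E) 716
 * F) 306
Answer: A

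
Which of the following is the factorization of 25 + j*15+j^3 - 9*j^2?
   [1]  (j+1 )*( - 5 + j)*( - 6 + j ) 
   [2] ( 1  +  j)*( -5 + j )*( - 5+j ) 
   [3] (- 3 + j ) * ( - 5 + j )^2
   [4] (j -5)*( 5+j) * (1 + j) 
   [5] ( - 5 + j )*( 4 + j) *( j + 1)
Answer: 2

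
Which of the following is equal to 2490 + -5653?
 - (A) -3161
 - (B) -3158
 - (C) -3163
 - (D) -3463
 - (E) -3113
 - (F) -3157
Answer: C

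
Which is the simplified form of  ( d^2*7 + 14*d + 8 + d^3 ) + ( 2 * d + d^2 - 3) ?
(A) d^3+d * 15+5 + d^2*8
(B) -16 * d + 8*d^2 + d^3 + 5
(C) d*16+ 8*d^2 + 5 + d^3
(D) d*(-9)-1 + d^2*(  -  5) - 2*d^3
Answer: C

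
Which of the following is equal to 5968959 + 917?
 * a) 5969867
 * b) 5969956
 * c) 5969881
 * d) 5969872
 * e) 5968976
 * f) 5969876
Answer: f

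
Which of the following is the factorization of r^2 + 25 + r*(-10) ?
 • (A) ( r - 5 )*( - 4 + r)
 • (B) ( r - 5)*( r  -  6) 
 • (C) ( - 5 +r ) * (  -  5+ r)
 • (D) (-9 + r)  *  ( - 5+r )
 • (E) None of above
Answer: C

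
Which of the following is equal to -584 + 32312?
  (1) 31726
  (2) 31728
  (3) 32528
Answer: 2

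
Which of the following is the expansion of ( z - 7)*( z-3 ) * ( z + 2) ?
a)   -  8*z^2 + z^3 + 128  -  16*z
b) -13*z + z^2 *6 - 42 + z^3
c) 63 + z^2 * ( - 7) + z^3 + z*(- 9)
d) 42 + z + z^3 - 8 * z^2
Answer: d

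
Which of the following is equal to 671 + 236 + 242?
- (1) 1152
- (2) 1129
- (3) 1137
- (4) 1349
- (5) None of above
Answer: 5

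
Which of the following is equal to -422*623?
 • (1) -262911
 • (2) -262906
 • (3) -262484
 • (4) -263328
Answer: 2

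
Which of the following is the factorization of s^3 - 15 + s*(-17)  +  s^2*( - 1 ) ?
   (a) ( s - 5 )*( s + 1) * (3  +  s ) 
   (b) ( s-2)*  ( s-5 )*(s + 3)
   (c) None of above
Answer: a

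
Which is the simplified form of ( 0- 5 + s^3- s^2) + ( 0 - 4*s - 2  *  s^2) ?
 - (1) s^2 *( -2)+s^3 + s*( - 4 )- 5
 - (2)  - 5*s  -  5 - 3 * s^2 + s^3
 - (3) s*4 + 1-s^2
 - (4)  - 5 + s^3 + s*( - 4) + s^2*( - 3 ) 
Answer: 4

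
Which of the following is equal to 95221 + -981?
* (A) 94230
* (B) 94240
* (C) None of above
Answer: B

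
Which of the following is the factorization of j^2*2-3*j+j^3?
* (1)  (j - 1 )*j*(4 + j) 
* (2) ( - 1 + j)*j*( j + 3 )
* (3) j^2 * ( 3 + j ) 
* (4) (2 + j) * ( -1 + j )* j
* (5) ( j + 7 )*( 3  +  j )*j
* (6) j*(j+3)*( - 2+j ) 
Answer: 2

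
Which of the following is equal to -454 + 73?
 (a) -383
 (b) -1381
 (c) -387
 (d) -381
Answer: d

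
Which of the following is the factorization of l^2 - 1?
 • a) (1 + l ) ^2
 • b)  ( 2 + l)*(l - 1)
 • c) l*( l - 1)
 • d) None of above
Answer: d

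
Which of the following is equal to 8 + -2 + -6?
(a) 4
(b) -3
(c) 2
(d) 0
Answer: d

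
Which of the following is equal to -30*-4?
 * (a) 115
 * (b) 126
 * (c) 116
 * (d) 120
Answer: d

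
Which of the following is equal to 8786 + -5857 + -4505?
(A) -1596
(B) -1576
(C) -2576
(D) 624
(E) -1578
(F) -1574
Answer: B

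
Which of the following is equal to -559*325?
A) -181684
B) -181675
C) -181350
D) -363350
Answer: B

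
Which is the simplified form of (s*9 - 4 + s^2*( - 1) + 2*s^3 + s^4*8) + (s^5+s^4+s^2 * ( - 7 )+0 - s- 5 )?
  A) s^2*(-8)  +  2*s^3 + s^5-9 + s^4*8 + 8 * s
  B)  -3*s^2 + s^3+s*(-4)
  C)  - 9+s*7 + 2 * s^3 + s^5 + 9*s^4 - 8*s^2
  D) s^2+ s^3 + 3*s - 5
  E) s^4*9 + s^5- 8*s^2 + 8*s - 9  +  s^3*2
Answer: E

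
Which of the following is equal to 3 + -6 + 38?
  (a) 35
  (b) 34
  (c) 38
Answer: a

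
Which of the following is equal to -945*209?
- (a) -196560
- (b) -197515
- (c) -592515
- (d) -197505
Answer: d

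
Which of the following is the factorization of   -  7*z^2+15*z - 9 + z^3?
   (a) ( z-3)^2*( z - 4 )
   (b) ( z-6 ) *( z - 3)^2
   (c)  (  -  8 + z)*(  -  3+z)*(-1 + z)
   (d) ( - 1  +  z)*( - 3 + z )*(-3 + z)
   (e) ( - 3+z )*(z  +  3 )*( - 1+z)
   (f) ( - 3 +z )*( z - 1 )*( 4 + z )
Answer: d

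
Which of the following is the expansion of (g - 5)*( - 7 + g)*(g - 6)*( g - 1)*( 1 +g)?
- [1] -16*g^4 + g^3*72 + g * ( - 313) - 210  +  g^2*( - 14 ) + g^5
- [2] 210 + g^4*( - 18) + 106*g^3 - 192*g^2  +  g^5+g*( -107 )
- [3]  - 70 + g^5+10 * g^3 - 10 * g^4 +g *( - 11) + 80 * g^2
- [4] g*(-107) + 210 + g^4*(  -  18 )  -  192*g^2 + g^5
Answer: 2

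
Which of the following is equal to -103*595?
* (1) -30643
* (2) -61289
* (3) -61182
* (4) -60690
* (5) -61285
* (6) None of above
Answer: 5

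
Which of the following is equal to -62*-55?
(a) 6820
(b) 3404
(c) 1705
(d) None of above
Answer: d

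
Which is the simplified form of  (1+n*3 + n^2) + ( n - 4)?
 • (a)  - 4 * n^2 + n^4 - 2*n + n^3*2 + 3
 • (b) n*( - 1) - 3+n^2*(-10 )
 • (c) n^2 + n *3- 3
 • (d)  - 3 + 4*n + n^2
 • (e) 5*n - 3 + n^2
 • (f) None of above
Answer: d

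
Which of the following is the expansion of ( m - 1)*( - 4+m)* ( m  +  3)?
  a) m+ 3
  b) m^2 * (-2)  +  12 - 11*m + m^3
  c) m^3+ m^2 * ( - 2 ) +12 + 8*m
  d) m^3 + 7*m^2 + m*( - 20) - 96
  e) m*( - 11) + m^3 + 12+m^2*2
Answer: b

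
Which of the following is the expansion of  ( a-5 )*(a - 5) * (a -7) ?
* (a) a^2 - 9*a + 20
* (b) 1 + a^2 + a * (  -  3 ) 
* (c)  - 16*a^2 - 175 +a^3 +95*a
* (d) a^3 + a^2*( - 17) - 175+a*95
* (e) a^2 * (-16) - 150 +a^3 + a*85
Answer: d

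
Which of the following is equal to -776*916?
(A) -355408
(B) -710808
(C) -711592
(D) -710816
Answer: D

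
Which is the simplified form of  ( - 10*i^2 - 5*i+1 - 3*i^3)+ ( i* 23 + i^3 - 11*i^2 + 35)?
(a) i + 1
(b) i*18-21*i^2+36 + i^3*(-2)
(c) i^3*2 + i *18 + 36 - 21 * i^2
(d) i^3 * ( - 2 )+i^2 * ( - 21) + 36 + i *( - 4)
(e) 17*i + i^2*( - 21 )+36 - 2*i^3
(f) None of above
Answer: b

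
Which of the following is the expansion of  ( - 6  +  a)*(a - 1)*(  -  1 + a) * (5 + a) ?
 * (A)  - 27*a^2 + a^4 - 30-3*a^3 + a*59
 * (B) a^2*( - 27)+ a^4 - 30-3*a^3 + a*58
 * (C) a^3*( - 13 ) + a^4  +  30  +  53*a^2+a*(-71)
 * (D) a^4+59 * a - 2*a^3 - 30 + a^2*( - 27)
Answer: A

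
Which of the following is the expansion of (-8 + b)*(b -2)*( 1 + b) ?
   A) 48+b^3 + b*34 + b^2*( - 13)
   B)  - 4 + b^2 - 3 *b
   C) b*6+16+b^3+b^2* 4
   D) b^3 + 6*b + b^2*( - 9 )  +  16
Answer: D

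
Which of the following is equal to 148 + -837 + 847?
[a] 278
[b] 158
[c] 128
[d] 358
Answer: b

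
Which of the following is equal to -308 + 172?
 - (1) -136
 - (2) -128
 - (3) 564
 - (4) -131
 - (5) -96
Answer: 1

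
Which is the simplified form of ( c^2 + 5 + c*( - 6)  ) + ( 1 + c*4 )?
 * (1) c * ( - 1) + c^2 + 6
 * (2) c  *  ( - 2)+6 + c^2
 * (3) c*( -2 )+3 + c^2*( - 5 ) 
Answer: 2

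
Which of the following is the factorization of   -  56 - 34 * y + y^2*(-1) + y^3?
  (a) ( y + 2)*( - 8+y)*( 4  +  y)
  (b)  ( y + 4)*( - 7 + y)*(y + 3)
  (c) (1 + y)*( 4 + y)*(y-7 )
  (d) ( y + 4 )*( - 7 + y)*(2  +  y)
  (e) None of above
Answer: d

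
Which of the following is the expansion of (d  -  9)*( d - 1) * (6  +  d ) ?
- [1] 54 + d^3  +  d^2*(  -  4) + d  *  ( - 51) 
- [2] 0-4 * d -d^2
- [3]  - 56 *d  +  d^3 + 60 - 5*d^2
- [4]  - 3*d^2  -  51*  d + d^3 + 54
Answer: 1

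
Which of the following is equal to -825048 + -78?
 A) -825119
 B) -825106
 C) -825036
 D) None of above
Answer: D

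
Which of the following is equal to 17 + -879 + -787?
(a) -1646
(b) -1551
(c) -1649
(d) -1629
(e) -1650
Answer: c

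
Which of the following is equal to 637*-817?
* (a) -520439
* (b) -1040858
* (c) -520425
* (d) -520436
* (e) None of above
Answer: e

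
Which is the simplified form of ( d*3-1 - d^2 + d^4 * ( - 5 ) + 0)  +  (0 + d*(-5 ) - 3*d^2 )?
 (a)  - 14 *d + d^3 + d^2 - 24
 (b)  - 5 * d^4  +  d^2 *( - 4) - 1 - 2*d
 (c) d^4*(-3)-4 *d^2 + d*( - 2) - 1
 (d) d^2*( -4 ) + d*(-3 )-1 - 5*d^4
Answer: b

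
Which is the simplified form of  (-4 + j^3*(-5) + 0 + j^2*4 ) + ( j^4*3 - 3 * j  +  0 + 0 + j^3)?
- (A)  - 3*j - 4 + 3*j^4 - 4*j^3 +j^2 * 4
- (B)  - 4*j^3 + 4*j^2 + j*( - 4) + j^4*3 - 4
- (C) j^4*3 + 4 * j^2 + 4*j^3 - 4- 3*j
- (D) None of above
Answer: A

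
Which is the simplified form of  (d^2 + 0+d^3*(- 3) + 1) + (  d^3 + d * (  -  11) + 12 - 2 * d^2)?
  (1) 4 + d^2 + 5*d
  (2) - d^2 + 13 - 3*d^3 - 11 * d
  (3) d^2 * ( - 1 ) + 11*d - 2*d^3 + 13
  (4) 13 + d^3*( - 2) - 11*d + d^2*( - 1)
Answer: 4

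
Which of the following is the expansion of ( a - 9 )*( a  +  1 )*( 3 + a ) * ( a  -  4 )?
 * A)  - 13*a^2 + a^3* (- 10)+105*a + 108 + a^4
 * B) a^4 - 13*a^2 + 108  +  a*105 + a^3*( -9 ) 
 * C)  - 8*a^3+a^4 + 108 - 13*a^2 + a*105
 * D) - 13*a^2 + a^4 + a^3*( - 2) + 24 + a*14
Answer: B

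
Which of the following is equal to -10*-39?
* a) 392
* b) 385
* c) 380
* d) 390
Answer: d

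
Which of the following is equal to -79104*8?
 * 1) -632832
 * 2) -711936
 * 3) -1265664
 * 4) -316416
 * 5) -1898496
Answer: 1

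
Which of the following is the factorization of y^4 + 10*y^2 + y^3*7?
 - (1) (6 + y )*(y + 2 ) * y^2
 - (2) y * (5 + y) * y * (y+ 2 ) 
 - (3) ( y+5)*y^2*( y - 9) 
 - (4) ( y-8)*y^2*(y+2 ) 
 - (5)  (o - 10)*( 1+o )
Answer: 2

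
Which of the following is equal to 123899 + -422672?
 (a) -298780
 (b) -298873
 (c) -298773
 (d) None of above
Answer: c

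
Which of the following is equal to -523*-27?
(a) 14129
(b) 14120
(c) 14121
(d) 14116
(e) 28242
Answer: c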